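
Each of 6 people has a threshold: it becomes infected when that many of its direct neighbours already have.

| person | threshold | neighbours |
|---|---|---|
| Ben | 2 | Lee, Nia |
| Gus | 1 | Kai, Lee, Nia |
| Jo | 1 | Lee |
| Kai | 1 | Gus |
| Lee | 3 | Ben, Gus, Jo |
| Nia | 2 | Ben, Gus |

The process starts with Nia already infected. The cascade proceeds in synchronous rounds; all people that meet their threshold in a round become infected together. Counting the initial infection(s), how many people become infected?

Round 1 — Nia becomes infected (initial).
Round 2 — checking thresholds:
  Ben: 1 of 2 neighbours < 2, below threshold.
  Gus: 1 of 3 neighbours ≥ 1, becomes infected.
Round 3 — checking thresholds:
  Ben: 1 of 2 neighbours < 2, below threshold.
  Kai: 1 of 1 neighbours ≥ 1, becomes infected.
  Lee: 1 of 3 neighbours < 3, below threshold.
Round 4 — no new infections; cascade stops.

3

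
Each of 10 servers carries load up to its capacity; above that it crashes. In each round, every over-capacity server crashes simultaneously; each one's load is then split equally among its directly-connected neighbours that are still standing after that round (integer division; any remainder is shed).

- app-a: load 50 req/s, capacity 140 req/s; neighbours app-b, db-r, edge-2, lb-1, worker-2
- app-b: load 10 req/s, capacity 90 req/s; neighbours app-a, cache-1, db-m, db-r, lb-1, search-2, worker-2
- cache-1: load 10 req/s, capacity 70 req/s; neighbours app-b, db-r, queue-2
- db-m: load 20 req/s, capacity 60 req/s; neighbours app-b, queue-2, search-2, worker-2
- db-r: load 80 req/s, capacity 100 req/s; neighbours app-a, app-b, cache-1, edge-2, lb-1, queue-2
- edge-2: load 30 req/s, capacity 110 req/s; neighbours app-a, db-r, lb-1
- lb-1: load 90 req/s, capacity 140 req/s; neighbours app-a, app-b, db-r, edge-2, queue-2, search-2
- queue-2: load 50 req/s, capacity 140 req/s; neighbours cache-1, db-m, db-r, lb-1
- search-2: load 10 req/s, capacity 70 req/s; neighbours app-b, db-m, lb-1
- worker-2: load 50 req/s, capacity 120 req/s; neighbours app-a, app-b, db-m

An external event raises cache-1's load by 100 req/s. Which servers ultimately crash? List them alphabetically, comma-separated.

Round 1 — cache-1 at 110 > 70. cache-1 crashes.
  cache-1 sheds 110 req/s to app-b, db-r, queue-2: 36 each (2 lost).
    app-b: 10+36 = 46 ≤ 90
    db-r: 80+36 = 116 > 100
    queue-2: 50+36 = 86 ≤ 140
Round 2 — db-r crashes.
  db-r sheds 116 req/s to app-a, app-b, edge-2, lb-1, queue-2: 23 each (1 lost).
    app-a: 50+23 = 73 ≤ 140
    app-b: 46+23 = 69 ≤ 90
    edge-2: 30+23 = 53 ≤ 110
    lb-1: 90+23 = 113 ≤ 140
    queue-2: 86+23 = 109 ≤ 140
No further crashes.

cache-1, db-r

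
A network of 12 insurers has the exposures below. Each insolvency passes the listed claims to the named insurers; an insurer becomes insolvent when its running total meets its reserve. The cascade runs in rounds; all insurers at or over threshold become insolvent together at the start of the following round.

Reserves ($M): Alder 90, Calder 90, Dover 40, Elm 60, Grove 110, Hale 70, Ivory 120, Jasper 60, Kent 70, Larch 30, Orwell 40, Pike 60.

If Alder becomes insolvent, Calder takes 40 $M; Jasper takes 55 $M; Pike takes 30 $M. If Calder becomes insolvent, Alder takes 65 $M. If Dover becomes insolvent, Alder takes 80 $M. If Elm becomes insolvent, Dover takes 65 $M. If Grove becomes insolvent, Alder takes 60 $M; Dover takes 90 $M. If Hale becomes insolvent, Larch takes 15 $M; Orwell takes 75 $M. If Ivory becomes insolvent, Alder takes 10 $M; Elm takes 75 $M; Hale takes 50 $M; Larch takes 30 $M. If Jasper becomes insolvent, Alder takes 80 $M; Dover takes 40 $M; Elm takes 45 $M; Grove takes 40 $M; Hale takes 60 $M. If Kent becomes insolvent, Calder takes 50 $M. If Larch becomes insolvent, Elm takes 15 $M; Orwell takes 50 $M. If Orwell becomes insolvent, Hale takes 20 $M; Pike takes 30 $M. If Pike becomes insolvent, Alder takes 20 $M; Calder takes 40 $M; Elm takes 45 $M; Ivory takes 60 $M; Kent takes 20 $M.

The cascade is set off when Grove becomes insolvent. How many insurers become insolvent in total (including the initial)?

Round 1 — Grove becomes insolvent (initial).
  Alder: +60 → 60 < 90
  Dover: +90 → 90 ≥ 40
Round 2 — Dover becomes insolvent.
  Alder: +80 → 140 ≥ 90
Round 3 — Alder becomes insolvent.
  Calder: +40 → 40 < 90
  Jasper: +55 → 55 < 60
  Pike: +30 → 30 < 60
No further insolvencies.

3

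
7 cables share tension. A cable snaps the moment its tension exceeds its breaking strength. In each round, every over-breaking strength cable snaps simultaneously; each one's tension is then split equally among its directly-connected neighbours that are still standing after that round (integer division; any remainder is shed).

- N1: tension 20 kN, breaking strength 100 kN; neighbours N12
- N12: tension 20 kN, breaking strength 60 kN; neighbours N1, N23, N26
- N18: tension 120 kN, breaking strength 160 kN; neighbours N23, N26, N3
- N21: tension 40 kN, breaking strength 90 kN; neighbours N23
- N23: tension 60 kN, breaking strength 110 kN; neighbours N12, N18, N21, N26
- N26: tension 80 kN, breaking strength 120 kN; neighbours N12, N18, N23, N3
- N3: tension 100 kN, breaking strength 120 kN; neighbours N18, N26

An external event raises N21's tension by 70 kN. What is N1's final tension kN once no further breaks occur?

Round 1 — N21 at 110 > 90. N21 snaps.
  N21 sheds 110 kN to N23: 110 each.
    N23: 60+110 = 170 > 110
Round 2 — N23 snaps.
  N23 sheds 170 kN to N12, N18, N26: 56 each (2 lost).
    N12: 20+56 = 76 > 60
    N18: 120+56 = 176 > 160
    N26: 80+56 = 136 > 120
Round 3 — N12, N18, N26 snap.
  N12 sheds 76 kN to N1: 76 each.
    N1: 20+76 = 96 ≤ 100
  N18 sheds 176 kN to N3: 176 each.
    N3: 100+176 = 276 > 120
  N26 sheds 136 kN to N3: 136 each.
    N3: 276+136 = 412 > 120
Round 4 — N3 snaps.
  N3 sheds 412 kN: no online neighbours, lost.
No further breaks.

96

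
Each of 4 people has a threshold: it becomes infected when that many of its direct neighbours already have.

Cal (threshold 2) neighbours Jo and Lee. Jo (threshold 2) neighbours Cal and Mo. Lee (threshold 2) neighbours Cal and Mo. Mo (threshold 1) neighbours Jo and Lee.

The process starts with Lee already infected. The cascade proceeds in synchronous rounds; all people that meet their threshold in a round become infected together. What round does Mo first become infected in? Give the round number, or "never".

2

Round 1 — Lee becomes infected (initial).
Round 2 — checking thresholds:
  Cal: 1 of 2 neighbours < 2, not yet.
  Mo: 1 of 2 neighbours ≥ 1, becomes infected.
Round 3 — no new infections; cascade stops.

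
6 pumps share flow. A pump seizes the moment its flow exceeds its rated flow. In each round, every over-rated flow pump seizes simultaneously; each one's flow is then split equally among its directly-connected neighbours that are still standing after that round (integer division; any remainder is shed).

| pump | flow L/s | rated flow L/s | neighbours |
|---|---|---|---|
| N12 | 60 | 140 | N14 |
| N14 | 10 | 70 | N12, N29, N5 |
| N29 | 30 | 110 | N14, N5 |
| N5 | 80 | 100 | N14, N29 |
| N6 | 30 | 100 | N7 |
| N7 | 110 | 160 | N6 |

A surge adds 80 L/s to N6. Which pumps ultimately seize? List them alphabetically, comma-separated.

N6, N7

Round 1 — N6 at 110 > 100. N6 seizes.
  N6 sheds 110 L/s to N7: 110 each.
    N7: 110+110 = 220 > 160
Round 2 — N7 seizes.
  N7 sheds 220 L/s: no online neighbours, lost.
No further seizures.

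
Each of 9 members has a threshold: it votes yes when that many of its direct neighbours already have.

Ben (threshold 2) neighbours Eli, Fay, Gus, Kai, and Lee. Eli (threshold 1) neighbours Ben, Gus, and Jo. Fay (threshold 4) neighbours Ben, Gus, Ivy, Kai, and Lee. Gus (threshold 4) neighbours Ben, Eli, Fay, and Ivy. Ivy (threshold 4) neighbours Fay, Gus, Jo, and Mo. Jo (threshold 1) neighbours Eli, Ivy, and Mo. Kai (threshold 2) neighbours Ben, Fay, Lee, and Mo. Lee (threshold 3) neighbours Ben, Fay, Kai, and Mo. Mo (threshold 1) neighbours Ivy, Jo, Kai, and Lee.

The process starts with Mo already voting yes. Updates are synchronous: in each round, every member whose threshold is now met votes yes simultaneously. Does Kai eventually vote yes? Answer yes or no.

no

Round 1 — Mo votes yes (initial).
Round 2 — checking thresholds:
  Ivy: 1 of 4 neighbours < 4, holds.
  Jo: 1 of 3 neighbours ≥ 1, votes yes.
  Kai: 1 of 4 neighbours < 2, holds.
  Lee: 1 of 4 neighbours < 3, holds.
Round 3 — checking thresholds:
  Eli: 1 of 3 neighbours ≥ 1, votes yes.
  Ivy: 2 of 4 neighbours < 4, holds.
  Kai: 1 of 4 neighbours < 2, holds.
  Lee: 1 of 4 neighbours < 3, holds.
Round 4 — no new yes votes; cascade stops.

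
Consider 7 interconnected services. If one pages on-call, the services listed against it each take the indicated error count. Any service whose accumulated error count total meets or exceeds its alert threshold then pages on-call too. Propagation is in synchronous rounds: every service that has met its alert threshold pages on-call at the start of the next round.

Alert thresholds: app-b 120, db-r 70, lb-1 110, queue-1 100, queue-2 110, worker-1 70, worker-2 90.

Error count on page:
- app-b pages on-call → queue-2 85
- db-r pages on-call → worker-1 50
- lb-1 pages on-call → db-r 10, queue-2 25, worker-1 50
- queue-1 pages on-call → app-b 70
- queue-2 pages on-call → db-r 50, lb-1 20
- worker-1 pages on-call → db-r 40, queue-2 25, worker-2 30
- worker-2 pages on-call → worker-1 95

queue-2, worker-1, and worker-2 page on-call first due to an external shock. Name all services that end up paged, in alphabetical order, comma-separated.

Round 1 — queue-2, worker-1, worker-2 page on-call (initial).
  db-r: +50+40 → 90 ≥ 70
  lb-1: +20 → 20 < 110
Round 2 — db-r pages on-call.
No further pages.

db-r, queue-2, worker-1, worker-2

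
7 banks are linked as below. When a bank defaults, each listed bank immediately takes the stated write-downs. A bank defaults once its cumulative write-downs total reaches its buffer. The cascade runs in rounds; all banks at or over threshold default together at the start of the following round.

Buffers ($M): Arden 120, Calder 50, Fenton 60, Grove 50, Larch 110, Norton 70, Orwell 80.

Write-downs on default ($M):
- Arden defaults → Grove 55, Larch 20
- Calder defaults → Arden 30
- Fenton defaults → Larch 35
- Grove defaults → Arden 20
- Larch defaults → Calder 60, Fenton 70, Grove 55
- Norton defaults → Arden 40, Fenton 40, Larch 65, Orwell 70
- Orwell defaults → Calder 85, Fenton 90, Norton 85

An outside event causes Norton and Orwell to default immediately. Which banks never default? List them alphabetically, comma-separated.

Arden, Grove, Larch

Round 1 — Norton, Orwell default (initial).
  Arden: +40 → 40 < 120
  Calder: +85 → 85 ≥ 50
  Fenton: +40+90 → 130 ≥ 60
  Larch: +65 → 65 < 110
Round 2 — Calder, Fenton default.
  Arden: +30 → 70 < 120
  Larch: +35 → 100 < 110
No further defaults.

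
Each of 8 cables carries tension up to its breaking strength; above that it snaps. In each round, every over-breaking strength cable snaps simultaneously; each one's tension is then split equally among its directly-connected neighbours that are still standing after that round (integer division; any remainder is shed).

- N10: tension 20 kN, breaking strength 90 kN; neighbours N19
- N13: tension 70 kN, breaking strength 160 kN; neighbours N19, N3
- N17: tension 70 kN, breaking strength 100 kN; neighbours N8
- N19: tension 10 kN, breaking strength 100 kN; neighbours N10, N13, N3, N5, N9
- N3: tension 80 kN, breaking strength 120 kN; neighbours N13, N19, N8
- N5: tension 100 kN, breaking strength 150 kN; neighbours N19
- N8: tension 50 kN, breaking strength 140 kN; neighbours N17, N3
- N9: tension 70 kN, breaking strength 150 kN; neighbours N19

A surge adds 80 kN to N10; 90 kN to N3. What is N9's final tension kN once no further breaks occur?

125

Round 1 — N10 at 100 > 90; N3 at 170 > 120. N10, N3 snap.
  N10 sheds 100 kN to N19: 100 each.
    N19: 10+100 = 110 > 100
  N3 sheds 170 kN to N13, N19, N8: 56 each (2 lost).
    N13: 70+56 = 126 ≤ 160
    N19: 110+56 = 166 > 100
    N8: 50+56 = 106 ≤ 140
Round 2 — N19 snaps.
  N19 sheds 166 kN to N13, N5, N9: 55 each (1 lost).
    N13: 126+55 = 181 > 160
    N5: 100+55 = 155 > 150
    N9: 70+55 = 125 ≤ 150
Round 3 — N13, N5 snap.
  N13 sheds 181 kN: no online neighbours, lost.
  N5 sheds 155 kN: no online neighbours, lost.
No further breaks.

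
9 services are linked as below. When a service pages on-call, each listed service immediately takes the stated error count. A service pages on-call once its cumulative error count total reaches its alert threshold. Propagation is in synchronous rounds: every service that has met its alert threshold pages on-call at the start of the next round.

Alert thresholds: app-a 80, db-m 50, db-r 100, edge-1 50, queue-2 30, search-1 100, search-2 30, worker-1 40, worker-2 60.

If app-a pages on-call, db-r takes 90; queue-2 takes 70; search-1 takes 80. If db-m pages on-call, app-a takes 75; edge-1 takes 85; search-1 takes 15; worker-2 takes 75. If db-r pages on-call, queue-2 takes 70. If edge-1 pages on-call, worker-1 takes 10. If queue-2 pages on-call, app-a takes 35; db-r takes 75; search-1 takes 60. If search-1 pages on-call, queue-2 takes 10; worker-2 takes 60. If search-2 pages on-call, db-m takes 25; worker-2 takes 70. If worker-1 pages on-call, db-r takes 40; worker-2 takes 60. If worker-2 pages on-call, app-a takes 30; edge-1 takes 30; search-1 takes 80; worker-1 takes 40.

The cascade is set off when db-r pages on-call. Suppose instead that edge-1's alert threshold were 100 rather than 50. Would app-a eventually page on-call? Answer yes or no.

With edge-1's alert threshold at 100:
Round 1 — db-r pages on-call (initial).
  queue-2: +70 → 70 ≥ 30
Round 2 — queue-2 pages on-call.
  app-a: +35 → 35 < 80
  search-1: +60 → 60 < 100
No further pages.

no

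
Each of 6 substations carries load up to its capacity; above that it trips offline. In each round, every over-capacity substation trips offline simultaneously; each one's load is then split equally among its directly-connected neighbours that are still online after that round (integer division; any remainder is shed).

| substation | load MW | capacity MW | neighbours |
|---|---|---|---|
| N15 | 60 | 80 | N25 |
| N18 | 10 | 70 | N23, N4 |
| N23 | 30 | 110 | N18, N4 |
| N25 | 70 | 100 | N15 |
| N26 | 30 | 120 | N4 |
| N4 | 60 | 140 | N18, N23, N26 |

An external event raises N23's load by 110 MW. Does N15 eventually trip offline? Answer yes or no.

no

Round 1 — N23 at 140 > 110. N23 trips offline.
  N23 sheds 140 MW to N18, N4: 70 each.
    N18: 10+70 = 80 > 70
    N4: 60+70 = 130 ≤ 140
Round 2 — N18 trips offline.
  N18 sheds 80 MW to N4: 80 each.
    N4: 130+80 = 210 > 140
Round 3 — N4 trips offline.
  N4 sheds 210 MW to N26: 210 each.
    N26: 30+210 = 240 > 120
Round 4 — N26 trips offline.
  N26 sheds 240 MW: no online neighbours, lost.
No further trips.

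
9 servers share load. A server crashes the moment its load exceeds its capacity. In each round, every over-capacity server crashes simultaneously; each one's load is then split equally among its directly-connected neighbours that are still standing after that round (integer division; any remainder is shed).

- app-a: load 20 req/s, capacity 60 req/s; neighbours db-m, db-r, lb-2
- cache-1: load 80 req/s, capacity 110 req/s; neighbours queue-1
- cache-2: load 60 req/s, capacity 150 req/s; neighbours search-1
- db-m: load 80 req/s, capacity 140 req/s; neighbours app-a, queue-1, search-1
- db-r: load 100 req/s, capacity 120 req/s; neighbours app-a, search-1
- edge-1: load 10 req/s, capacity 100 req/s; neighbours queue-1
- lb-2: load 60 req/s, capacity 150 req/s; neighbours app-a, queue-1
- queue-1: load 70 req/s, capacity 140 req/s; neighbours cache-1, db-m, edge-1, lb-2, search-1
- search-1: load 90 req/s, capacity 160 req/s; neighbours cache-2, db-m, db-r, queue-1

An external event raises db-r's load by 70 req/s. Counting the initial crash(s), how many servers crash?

8

Round 1 — db-r at 170 > 120. db-r crashes.
  db-r sheds 170 req/s to app-a, search-1: 85 each.
    app-a: 20+85 = 105 > 60
    search-1: 90+85 = 175 > 160
Round 2 — app-a, search-1 crash.
  app-a sheds 105 req/s to db-m, lb-2: 52 each (1 lost).
    db-m: 80+52 = 132 ≤ 140
    lb-2: 60+52 = 112 ≤ 150
  search-1 sheds 175 req/s to cache-2, db-m, queue-1: 58 each (1 lost).
    cache-2: 60+58 = 118 ≤ 150
    db-m: 132+58 = 190 > 140
    queue-1: 70+58 = 128 ≤ 140
Round 3 — db-m crashes.
  db-m sheds 190 req/s to queue-1: 190 each.
    queue-1: 128+190 = 318 > 140
Round 4 — queue-1 crashes.
  queue-1 sheds 318 req/s to cache-1, edge-1, lb-2: 106 each.
    cache-1: 80+106 = 186 > 110
    edge-1: 10+106 = 116 > 100
    lb-2: 112+106 = 218 > 150
Round 5 — cache-1, edge-1, lb-2 crash.
  cache-1 sheds 186 req/s: no online neighbours, lost.
  edge-1 sheds 116 req/s: no online neighbours, lost.
  lb-2 sheds 218 req/s: no online neighbours, lost.
No further crashes.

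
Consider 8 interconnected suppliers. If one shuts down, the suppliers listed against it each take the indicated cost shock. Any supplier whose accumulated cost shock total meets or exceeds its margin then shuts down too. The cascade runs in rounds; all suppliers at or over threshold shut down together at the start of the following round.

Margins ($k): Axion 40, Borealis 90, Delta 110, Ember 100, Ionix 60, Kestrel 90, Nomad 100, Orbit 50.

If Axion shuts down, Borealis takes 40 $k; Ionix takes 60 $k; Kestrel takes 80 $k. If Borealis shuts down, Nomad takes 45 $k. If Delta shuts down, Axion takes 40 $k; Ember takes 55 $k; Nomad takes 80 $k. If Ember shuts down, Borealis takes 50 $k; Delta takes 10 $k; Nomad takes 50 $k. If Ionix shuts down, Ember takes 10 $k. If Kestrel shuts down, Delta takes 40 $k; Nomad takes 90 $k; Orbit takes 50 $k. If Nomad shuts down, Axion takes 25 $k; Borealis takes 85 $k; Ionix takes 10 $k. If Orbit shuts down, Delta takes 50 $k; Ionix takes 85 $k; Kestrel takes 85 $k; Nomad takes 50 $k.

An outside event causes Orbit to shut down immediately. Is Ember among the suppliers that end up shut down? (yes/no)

no

Round 1 — Orbit shuts down (initial).
  Delta: +50 → 50 < 110
  Ionix: +85 → 85 ≥ 60
  Kestrel: +85 → 85 < 90
  Nomad: +50 → 50 < 100
Round 2 — Ionix shuts down.
  Ember: +10 → 10 < 100
No further shutdowns.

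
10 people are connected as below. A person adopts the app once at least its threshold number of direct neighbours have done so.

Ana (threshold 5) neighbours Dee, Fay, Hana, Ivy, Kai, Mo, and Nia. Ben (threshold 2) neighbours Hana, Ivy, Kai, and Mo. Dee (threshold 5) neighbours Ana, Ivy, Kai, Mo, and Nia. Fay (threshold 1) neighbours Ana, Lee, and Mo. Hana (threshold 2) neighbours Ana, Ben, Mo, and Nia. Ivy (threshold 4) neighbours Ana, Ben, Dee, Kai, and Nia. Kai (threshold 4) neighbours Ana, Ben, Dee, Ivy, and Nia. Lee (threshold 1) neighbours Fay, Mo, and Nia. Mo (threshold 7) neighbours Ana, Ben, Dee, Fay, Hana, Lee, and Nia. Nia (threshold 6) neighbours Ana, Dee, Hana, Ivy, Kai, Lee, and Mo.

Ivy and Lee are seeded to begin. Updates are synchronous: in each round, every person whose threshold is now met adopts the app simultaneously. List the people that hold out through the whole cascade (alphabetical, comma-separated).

Ana, Ben, Dee, Hana, Kai, Mo, Nia

Round 1 — Ivy, Lee adopt the app (initial).
Round 2 — checking thresholds:
  Ana: 1 of 7 neighbours < 5, holds.
  Ben: 1 of 4 neighbours < 2, holds.
  Dee: 1 of 5 neighbours < 5, holds.
  Fay: 1 of 3 neighbours ≥ 1, adopts the app.
  Kai: 1 of 5 neighbours < 4, holds.
  Mo: 1 of 7 neighbours < 7, holds.
  Nia: 2 of 7 neighbours < 6, holds.
Round 3 — no new adoptions; cascade stops.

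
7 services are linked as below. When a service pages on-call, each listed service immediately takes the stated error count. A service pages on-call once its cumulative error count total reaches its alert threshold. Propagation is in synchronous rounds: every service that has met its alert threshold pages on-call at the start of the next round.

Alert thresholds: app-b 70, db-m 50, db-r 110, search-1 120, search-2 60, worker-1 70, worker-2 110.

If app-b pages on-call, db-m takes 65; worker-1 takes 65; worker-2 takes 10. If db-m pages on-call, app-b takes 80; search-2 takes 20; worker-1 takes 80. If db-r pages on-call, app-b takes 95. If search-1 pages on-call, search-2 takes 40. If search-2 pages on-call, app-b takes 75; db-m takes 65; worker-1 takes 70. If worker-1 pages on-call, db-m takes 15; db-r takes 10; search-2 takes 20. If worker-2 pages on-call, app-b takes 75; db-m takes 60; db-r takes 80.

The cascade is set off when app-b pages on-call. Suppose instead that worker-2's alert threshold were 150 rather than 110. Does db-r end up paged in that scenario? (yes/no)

With worker-2's alert threshold at 150:
Round 1 — app-b pages on-call (initial).
  db-m: +65 → 65 ≥ 50
  worker-1: +65 → 65 < 70
  worker-2: +10 → 10 < 150
Round 2 — db-m pages on-call.
  search-2: +20 → 20 < 60
  worker-1: +80 → 145 ≥ 70
Round 3 — worker-1 pages on-call.
  db-r: +10 → 10 < 110
  search-2: +20 → 40 < 60
No further pages.

no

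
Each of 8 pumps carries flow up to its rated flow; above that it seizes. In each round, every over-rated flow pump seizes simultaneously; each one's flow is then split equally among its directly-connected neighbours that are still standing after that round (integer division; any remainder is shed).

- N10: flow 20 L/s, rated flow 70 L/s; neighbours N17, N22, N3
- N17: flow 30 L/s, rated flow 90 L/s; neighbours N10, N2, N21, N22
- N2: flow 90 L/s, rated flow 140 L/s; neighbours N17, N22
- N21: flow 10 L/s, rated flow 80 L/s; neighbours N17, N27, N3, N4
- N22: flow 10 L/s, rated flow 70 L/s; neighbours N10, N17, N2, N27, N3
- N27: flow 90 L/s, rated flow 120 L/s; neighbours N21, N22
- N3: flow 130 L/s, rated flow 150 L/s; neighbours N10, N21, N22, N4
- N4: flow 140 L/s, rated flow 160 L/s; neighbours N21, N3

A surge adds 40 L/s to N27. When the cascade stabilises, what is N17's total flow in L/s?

Round 1 — N27 at 130 > 120. N27 seizes.
  N27 sheds 130 L/s to N21, N22: 65 each.
    N21: 10+65 = 75 ≤ 80
    N22: 10+65 = 75 > 70
Round 2 — N22 seizes.
  N22 sheds 75 L/s to N10, N17, N2, N3: 18 each (3 lost).
    N10: 20+18 = 38 ≤ 70
    N17: 30+18 = 48 ≤ 90
    N2: 90+18 = 108 ≤ 140
    N3: 130+18 = 148 ≤ 150
No further seizures.

48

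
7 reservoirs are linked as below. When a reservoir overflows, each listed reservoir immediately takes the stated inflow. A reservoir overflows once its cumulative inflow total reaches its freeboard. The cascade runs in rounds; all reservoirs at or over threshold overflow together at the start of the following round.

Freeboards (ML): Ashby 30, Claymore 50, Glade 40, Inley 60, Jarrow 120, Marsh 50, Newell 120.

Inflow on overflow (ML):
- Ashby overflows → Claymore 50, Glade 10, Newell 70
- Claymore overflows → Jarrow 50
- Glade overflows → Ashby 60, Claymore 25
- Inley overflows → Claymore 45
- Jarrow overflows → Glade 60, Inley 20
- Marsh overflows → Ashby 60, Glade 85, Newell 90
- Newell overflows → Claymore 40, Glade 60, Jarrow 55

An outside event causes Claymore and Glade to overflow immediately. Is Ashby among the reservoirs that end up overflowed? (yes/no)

yes

Round 1 — Claymore, Glade overflow (initial).
  Ashby: +60 → 60 ≥ 30
  Jarrow: +50 → 50 < 120
Round 2 — Ashby overflows.
  Newell: +70 → 70 < 120
No further overflows.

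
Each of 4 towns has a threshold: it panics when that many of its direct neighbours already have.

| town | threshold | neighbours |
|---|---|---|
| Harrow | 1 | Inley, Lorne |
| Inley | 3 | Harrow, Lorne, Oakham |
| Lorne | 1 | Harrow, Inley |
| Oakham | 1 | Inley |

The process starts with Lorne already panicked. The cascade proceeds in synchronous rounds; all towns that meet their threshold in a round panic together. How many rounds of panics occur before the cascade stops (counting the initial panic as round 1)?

2

Round 1 — Lorne panics (initial).
Round 2 — checking thresholds:
  Harrow: 1 of 2 neighbours ≥ 1, panics.
  Inley: 1 of 3 neighbours < 3, below threshold.
Round 3 — no new panics; cascade stops.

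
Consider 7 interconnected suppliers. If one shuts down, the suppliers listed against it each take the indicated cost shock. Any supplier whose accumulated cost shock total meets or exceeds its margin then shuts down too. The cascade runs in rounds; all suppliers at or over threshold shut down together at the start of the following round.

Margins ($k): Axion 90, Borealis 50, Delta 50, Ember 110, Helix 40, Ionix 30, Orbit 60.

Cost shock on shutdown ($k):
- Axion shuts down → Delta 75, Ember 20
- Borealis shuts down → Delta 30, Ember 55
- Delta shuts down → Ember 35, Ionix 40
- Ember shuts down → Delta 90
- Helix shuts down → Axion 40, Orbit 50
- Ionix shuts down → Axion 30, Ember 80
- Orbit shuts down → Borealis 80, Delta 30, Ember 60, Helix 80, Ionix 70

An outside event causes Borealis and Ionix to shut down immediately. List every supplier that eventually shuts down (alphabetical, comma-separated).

Round 1 — Borealis, Ionix shut down (initial).
  Axion: +30 → 30 < 90
  Delta: +30 → 30 < 50
  Ember: +55+80 → 135 ≥ 110
Round 2 — Ember shuts down.
  Delta: +90 → 120 ≥ 50
Round 3 — Delta shuts down.
No further shutdowns.

Borealis, Delta, Ember, Ionix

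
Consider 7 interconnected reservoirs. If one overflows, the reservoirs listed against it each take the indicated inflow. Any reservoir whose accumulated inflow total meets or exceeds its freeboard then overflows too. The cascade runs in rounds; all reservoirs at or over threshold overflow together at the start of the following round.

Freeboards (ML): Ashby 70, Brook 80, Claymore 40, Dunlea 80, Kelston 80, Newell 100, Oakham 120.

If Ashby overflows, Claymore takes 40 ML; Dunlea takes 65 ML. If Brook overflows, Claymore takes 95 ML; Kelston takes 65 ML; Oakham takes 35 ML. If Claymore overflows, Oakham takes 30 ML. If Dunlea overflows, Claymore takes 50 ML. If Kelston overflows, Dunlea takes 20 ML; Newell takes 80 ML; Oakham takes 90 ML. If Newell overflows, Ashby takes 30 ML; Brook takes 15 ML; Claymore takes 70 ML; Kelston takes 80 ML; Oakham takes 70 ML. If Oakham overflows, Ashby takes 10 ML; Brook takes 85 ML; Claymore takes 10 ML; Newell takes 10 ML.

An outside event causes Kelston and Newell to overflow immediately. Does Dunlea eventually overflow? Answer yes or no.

no

Round 1 — Kelston, Newell overflow (initial).
  Ashby: +30 → 30 < 70
  Brook: +15 → 15 < 80
  Claymore: +70 → 70 ≥ 40
  Dunlea: +20 → 20 < 80
  Oakham: +90+70 → 160 ≥ 120
Round 2 — Claymore, Oakham overflow.
  Ashby: +10 → 40 < 70
  Brook: +85 → 100 ≥ 80
Round 3 — Brook overflows.
No further overflows.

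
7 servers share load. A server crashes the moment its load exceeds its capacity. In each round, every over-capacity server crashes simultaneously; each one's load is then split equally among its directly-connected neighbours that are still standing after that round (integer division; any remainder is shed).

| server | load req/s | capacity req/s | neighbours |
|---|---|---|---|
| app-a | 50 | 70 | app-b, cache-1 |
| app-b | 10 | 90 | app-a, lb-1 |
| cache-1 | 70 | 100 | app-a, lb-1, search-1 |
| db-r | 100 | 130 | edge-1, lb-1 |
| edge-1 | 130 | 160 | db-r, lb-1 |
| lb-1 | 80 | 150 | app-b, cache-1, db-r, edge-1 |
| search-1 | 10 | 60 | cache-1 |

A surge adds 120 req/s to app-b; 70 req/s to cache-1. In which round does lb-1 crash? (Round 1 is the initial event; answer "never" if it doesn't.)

2

Round 1 — app-b at 130 > 90; cache-1 at 140 > 100. app-b, cache-1 crash.
  app-b sheds 130 req/s to app-a, lb-1: 65 each.
    app-a: 50+65 = 115 > 70
    lb-1: 80+65 = 145 ≤ 150
  cache-1 sheds 140 req/s to app-a, lb-1, search-1: 46 each (2 lost).
    app-a: 115+46 = 161 > 70
    lb-1: 145+46 = 191 > 150
    search-1: 10+46 = 56 ≤ 60
Round 2 — app-a, lb-1 crash.
  app-a sheds 161 req/s: no online neighbours, lost.
  lb-1 sheds 191 req/s to db-r, edge-1: 95 each (1 lost).
    db-r: 100+95 = 195 > 130
    edge-1: 130+95 = 225 > 160
Round 3 — db-r, edge-1 crash.
  db-r sheds 195 req/s: no online neighbours, lost.
  edge-1 sheds 225 req/s: no online neighbours, lost.
No further crashes.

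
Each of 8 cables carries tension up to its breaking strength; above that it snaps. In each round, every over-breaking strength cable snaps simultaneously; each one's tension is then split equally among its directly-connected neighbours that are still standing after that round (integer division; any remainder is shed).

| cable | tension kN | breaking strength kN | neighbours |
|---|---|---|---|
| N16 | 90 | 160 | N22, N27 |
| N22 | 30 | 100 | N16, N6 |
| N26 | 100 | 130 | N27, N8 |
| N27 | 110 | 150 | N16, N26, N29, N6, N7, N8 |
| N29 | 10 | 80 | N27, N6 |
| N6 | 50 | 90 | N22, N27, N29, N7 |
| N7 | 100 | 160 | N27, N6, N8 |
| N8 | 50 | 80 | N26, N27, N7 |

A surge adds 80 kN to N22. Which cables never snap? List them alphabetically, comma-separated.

N16, N26, N27, N29, N7, N8

Round 1 — N22 at 110 > 100. N22 snaps.
  N22 sheds 110 kN to N16, N6: 55 each.
    N16: 90+55 = 145 ≤ 160
    N6: 50+55 = 105 > 90
Round 2 — N6 snaps.
  N6 sheds 105 kN to N27, N29, N7: 35 each.
    N27: 110+35 = 145 ≤ 150
    N29: 10+35 = 45 ≤ 80
    N7: 100+35 = 135 ≤ 160
No further breaks.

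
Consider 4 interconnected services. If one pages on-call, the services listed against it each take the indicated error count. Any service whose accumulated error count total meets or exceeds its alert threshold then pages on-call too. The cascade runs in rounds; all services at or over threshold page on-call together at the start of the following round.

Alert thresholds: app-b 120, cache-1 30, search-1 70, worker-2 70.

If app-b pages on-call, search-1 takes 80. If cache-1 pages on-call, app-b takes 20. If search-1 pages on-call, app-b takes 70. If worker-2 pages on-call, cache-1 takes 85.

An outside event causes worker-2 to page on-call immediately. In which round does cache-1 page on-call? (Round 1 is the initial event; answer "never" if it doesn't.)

2

Round 1 — worker-2 pages on-call (initial).
  cache-1: +85 → 85 ≥ 30
Round 2 — cache-1 pages on-call.
  app-b: +20 → 20 < 120
No further pages.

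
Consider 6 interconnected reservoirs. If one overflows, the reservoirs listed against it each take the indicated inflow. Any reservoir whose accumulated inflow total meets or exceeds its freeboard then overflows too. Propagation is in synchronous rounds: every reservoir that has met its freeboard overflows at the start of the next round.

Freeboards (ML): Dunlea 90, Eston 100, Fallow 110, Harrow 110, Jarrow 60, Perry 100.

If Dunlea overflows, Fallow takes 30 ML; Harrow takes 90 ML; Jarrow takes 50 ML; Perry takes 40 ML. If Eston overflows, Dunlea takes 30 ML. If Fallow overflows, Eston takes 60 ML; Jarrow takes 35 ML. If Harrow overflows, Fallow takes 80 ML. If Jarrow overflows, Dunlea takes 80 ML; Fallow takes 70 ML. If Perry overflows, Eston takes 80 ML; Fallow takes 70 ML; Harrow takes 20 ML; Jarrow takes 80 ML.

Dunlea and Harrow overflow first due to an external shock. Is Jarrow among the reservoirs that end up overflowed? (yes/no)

yes

Round 1 — Dunlea, Harrow overflow (initial).
  Fallow: +30+80 → 110 ≥ 110
  Jarrow: +50 → 50 < 60
  Perry: +40 → 40 < 100
Round 2 — Fallow overflows.
  Eston: +60 → 60 < 100
  Jarrow: +35 → 85 ≥ 60
Round 3 — Jarrow overflows.
No further overflows.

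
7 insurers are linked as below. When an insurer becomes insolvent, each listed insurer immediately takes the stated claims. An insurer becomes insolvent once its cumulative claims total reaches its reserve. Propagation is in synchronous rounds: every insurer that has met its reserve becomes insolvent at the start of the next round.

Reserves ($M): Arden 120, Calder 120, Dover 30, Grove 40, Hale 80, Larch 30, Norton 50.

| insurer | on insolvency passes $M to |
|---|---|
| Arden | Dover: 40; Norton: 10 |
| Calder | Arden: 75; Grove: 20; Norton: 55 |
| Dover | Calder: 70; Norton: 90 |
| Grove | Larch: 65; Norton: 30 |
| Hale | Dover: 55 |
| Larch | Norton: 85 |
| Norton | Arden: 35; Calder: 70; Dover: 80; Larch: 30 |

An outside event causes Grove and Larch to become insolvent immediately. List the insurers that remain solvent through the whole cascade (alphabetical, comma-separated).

Round 1 — Grove, Larch become insolvent (initial).
  Norton: +30+85 → 115 ≥ 50
Round 2 — Norton becomes insolvent.
  Arden: +35 → 35 < 120
  Calder: +70 → 70 < 120
  Dover: +80 → 80 ≥ 30
Round 3 — Dover becomes insolvent.
  Calder: +70 → 140 ≥ 120
Round 4 — Calder becomes insolvent.
  Arden: +75 → 110 < 120
No further insolvencies.

Arden, Hale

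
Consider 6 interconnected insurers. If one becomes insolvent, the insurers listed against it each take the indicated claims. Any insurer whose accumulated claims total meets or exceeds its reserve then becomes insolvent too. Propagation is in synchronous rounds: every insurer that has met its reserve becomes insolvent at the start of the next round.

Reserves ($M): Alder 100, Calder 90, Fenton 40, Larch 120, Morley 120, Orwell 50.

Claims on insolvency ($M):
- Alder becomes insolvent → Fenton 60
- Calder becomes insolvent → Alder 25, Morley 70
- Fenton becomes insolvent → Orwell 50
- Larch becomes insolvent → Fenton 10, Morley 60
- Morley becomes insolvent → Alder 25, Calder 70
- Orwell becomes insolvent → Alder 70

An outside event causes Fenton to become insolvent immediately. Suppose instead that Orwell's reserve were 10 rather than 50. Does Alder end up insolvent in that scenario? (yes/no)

With Orwell's reserve at 10:
Round 1 — Fenton becomes insolvent (initial).
  Orwell: +50 → 50 ≥ 10
Round 2 — Orwell becomes insolvent.
  Alder: +70 → 70 < 100
No further insolvencies.

no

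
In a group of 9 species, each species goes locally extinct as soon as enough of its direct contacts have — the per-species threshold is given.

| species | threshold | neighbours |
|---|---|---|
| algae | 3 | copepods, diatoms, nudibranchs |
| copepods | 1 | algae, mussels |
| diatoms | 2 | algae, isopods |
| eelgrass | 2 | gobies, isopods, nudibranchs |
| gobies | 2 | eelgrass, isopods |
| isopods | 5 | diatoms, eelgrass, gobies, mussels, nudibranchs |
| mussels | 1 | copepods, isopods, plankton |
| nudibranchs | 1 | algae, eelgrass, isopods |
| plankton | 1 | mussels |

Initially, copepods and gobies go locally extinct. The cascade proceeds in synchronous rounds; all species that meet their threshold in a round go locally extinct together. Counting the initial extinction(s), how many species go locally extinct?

Round 1 — copepods, gobies go locally extinct (initial).
Round 2 — checking thresholds:
  algae: 1 of 3 neighbours < 3, holds.
  eelgrass: 1 of 3 neighbours < 2, holds.
  isopods: 1 of 5 neighbours < 5, holds.
  mussels: 1 of 3 neighbours ≥ 1, goes locally extinct.
Round 3 — checking thresholds:
  algae: 1 of 3 neighbours < 3, holds.
  eelgrass: 1 of 3 neighbours < 2, holds.
  isopods: 2 of 5 neighbours < 5, holds.
  plankton: 1 of 1 neighbours ≥ 1, goes locally extinct.
Round 4 — no new extinctions; cascade stops.

4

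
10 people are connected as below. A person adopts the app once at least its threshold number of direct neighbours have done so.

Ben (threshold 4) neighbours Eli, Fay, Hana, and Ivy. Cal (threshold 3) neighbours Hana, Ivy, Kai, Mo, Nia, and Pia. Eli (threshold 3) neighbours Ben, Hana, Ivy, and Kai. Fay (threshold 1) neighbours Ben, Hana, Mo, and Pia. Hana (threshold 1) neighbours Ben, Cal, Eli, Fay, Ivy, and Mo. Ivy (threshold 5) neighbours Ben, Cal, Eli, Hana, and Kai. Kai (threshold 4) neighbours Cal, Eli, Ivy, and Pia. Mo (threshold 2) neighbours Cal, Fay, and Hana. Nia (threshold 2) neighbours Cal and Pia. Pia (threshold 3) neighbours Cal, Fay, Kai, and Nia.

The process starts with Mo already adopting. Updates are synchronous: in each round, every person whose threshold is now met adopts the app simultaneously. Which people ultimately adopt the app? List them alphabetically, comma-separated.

Fay, Hana, Mo

Round 1 — Mo adopts the app (initial).
Round 2 — checking thresholds:
  Cal: 1 of 6 neighbours < 3, not yet.
  Fay: 1 of 4 neighbours ≥ 1, adopts the app.
  Hana: 1 of 6 neighbours ≥ 1, adopts the app.
Round 3 — no new adoptions; cascade stops.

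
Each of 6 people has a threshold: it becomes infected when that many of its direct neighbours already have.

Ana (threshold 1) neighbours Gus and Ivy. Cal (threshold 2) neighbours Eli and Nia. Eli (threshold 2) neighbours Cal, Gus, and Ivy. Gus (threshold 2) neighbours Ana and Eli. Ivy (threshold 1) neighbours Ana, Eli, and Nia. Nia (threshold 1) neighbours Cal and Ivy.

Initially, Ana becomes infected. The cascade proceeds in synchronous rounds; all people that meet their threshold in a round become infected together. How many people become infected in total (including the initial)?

Round 1 — Ana becomes infected (initial).
Round 2 — checking thresholds:
  Gus: 1 of 2 neighbours < 2, not yet.
  Ivy: 1 of 3 neighbours ≥ 1, becomes infected.
Round 3 — checking thresholds:
  Eli: 1 of 3 neighbours < 2, not yet.
  Gus: 1 of 2 neighbours < 2, not yet.
  Nia: 1 of 2 neighbours ≥ 1, becomes infected.
Round 4 — no new infections; cascade stops.

3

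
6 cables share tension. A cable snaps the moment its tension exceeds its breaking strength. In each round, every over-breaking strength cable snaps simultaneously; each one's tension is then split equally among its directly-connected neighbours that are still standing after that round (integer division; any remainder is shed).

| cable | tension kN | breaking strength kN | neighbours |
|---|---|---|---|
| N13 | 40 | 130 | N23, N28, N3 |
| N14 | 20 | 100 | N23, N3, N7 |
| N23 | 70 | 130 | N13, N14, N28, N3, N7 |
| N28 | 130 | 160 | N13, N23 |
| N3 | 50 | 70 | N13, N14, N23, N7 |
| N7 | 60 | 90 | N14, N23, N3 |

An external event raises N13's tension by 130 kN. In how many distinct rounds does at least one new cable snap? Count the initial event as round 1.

4

Round 1 — N13 at 170 > 130. N13 snaps.
  N13 sheds 170 kN to N23, N28, N3: 56 each (2 lost).
    N23: 70+56 = 126 ≤ 130
    N28: 130+56 = 186 > 160
    N3: 50+56 = 106 > 70
Round 2 — N28, N3 snap.
  N28 sheds 186 kN to N23: 186 each.
    N23: 126+186 = 312 > 130
  N3 sheds 106 kN to N14, N23, N7: 35 each (1 lost).
    N14: 20+35 = 55 ≤ 100
    N23: 312+35 = 347 > 130
    N7: 60+35 = 95 > 90
Round 3 — N23, N7 snap.
  N23 sheds 347 kN to N14: 347 each.
    N14: 55+347 = 402 > 100
  N7 sheds 95 kN to N14: 95 each.
    N14: 402+95 = 497 > 100
Round 4 — N14 snaps.
  N14 sheds 497 kN: no online neighbours, lost.
No further breaks.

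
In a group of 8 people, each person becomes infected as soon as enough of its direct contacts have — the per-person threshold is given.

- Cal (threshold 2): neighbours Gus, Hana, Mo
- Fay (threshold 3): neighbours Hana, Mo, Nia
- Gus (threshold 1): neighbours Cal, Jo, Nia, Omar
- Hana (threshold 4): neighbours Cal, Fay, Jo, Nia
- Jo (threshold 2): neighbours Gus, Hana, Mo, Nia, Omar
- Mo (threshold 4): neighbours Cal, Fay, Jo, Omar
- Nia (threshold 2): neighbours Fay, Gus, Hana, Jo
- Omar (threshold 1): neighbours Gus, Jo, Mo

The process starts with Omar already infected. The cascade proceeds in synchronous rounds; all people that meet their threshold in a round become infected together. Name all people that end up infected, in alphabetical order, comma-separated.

Round 1 — Omar becomes infected (initial).
Round 2 — checking thresholds:
  Gus: 1 of 4 neighbours ≥ 1, becomes infected.
  Jo: 1 of 5 neighbours < 2, not yet.
  Mo: 1 of 4 neighbours < 4, not yet.
Round 3 — checking thresholds:
  Cal: 1 of 3 neighbours < 2, not yet.
  Jo: 2 of 5 neighbours ≥ 2, becomes infected.
  Mo: 1 of 4 neighbours < 4, not yet.
  Nia: 1 of 4 neighbours < 2, not yet.
Round 4 — checking thresholds:
  Cal: 1 of 3 neighbours < 2, not yet.
  Hana: 1 of 4 neighbours < 4, not yet.
  Mo: 2 of 4 neighbours < 4, not yet.
  Nia: 2 of 4 neighbours ≥ 2, becomes infected.
Round 5 — no new infections; cascade stops.

Gus, Jo, Nia, Omar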